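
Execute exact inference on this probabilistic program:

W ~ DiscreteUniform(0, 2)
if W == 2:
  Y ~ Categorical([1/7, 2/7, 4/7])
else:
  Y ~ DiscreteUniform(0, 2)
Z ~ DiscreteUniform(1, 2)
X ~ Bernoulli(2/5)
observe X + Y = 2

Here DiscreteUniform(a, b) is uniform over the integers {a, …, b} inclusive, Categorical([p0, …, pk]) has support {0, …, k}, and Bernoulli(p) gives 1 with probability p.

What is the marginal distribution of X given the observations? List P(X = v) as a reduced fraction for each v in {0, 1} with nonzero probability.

Enumerate traces; 12 have nonzero weight after conditioning:
  (W=0, Y=1, Z=1, X=1) weight 1/45
  (W=0, Y=1, Z=2, X=1) weight 1/45
  (W=0, Y=2, Z=1, X=0) weight 1/30
  (W=0, Y=2, Z=2, X=0) weight 1/30
  (W=1, Y=1, Z=1, X=1) weight 1/45
  (W=1, Y=1, Z=2, X=1) weight 1/45
  (W=1, Y=2, Z=1, X=0) weight 1/30
  (W=1, Y=2, Z=2, X=0) weight 1/30
  … 4 more
Group by X:
  weight(X=0) = 26/105
  weight(X=1) = 8/63
Total weight = 26/105 + 8/63 = 118/315
P(X=0 | obs) = 26/105 / 118/315 = 39/59
P(X=1 | obs) = 8/63 / 118/315 = 20/59

P(X=0) = 39/59, P(X=1) = 20/59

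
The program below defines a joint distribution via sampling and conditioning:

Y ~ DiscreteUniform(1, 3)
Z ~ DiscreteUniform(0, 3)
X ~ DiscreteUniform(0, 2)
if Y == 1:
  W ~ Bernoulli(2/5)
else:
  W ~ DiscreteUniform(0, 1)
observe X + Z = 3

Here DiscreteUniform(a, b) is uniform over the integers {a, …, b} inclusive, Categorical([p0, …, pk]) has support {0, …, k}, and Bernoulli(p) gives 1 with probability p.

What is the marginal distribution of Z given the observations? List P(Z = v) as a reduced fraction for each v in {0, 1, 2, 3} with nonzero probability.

Enumerate traces; 18 have nonzero weight after conditioning:
  (Y=1, Z=1, X=2, W=0) weight 1/60
  (Y=1, Z=1, X=2, W=1) weight 1/90
  (Y=1, Z=2, X=1, W=0) weight 1/60
  (Y=1, Z=2, X=1, W=1) weight 1/90
  (Y=1, Z=3, X=0, W=0) weight 1/60
  (Y=1, Z=3, X=0, W=1) weight 1/90
  (Y=2, Z=1, X=2, W=0) weight 1/72
  (Y=2, Z=1, X=2, W=1) weight 1/72
  … 10 more
Group by Z:
  weight(Z=1) = 1/12
  weight(Z=2) = 1/12
  weight(Z=3) = 1/12
Total weight = 1/12 + 1/12 + 1/12 = 1/4
P(Z=1 | obs) = 1/12 / 1/4 = 1/3
P(Z=2 | obs) = 1/12 / 1/4 = 1/3
P(Z=3 | obs) = 1/12 / 1/4 = 1/3

P(Z=1) = 1/3, P(Z=2) = 1/3, P(Z=3) = 1/3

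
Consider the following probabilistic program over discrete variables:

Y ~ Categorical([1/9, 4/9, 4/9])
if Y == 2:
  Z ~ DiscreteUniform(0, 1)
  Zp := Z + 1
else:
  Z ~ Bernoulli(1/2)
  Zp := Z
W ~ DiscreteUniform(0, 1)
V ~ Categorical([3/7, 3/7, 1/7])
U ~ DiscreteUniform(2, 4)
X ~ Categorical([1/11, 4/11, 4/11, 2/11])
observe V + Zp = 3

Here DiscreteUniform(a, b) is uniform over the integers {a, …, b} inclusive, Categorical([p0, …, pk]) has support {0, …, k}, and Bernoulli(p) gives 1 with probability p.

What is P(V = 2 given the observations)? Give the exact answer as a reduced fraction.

P(V = 2 | obs) = 3/7

Enumerate traces; 96 have nonzero weight after conditioning:
  (Y=0, Z=1, W=0, V=2, U=2, X=0) weight 1/8316
  (Y=0, Z=1, W=0, V=2, U=2, X=1) weight 1/2079
  (Y=0, Z=1, W=0, V=2, U=2, X=2) weight 1/2079
  (Y=0, Z=1, W=0, V=2, U=2, X=3) weight 1/4158
  (Y=0, Z=1, W=0, V=2, U=3, X=0) weight 1/8316
  (Y=0, Z=1, W=0, V=2, U=3, X=1) weight 1/2079
  (Y=0, Z=1, W=0, V=2, U=3, X=2) weight 1/2079
  (Y=0, Z=1, W=0, V=2, U=3, X=3) weight 1/4158
  (Y=2, Z=1, W=0, V=1, U=2, X=0) weight 1/693
  … 87 more
Group by V:
  weight(V=1) = 2/21
  weight(V=2) = 1/14
Total weight = 2/21 + 1/14 = 1/6
P(V=1 | obs) = 2/21 / 1/6 = 4/7
P(V=2 | obs) = 1/14 / 1/6 = 3/7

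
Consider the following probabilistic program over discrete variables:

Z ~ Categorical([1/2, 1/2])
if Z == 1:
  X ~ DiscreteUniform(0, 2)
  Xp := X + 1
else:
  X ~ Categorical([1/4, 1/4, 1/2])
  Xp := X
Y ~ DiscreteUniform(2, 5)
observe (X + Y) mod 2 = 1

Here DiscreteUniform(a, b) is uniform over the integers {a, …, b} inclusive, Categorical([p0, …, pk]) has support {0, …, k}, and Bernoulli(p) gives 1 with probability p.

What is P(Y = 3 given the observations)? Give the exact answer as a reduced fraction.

P(Y = 3 | obs) = 17/48

Enumerate traces; 12 have nonzero weight after conditioning:
  (Z=0, X=0, Y=3) weight 1/32
  (Z=0, X=0, Y=5) weight 1/32
  (Z=0, X=1, Y=2) weight 1/32
  (Z=0, X=1, Y=4) weight 1/32
  (Z=0, X=2, Y=3) weight 1/16
  (Z=0, X=2, Y=5) weight 1/16
  (Z=1, X=0, Y=3) weight 1/24
  (Z=1, X=0, Y=5) weight 1/24
  … 4 more
Group by Y:
  weight(Y=2) = 7/96
  weight(Y=3) = 17/96
  weight(Y=4) = 7/96
  weight(Y=5) = 17/96
Total weight = 7/96 + 17/96 + 7/96 + 17/96 = 1/2
P(Y=2 | obs) = 7/96 / 1/2 = 7/48
P(Y=3 | obs) = 17/96 / 1/2 = 17/48
P(Y=4 | obs) = 7/96 / 1/2 = 7/48
P(Y=5 | obs) = 17/96 / 1/2 = 17/48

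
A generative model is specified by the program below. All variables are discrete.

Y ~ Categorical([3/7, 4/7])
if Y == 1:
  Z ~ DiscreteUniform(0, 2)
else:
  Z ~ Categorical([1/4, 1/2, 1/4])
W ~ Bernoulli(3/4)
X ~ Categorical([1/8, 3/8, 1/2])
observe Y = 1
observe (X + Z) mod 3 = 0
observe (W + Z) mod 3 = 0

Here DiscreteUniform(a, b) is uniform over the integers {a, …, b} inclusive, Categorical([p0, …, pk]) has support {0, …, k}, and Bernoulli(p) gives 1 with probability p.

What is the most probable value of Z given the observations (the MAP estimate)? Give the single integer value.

Enumerate traces; 2 have nonzero weight after conditioning:
  (Y=1, Z=0, W=0, X=0) weight 1/168
  (Y=1, Z=2, W=1, X=1) weight 3/56
Group by Z:
  weight(Z=0) = 1/168
  weight(Z=2) = 3/56
Total weight = 1/168 + 3/56 = 5/84
P(Z=0 | obs) = 1/168 / 5/84 = 1/10
P(Z=2 | obs) = 3/56 / 5/84 = 9/10
argmax = 2

argmax_v P(Z = v | obs) = 2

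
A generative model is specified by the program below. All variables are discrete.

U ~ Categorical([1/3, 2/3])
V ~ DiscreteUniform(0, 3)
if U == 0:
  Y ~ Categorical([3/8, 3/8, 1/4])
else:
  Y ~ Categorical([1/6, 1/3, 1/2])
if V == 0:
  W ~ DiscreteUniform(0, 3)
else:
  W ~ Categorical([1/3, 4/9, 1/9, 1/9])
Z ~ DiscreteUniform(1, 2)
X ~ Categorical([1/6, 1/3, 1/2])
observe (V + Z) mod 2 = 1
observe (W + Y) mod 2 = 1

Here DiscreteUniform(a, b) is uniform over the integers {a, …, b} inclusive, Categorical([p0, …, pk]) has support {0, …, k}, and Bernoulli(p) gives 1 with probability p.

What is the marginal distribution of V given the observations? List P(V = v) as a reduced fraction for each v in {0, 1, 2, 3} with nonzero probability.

P(V=0) = 108/443, P(V=1) = 335/1329, P(V=2) = 335/1329, P(V=3) = 335/1329

Enumerate traces; 144 have nonzero weight after conditioning:
  (U=0, V=0, Y=0, W=1, Z=1, X=0) weight 1/1536
  (U=0, V=0, Y=0, W=1, Z=1, X=1) weight 1/768
  (U=0, V=0, Y=0, W=1, Z=1, X=2) weight 1/512
  (U=0, V=0, Y=0, W=3, Z=1, X=0) weight 1/1536
  (U=0, V=0, Y=0, W=3, Z=1, X=1) weight 1/768
  (U=0, V=0, Y=0, W=3, Z=1, X=2) weight 1/512
  (U=0, V=0, Y=1, W=0, Z=1, X=0) weight 1/1536
  (U=0, V=0, Y=1, W=0, Z=1, X=1) weight 1/768
  (U=0, V=1, Y=0, W=1, Z=2, X=0) weight 1/864
  (U=0, V=2, Y=0, W=1, Z=1, X=0) weight 1/864
  … 134 more
Group by V:
  weight(V=0) = 1/16
  weight(V=1) = 335/5184
  weight(V=2) = 335/5184
  weight(V=3) = 335/5184
Total weight = 1/16 + 335/5184 + 335/5184 + 335/5184 = 443/1728
P(V=0 | obs) = 1/16 / 443/1728 = 108/443
P(V=1 | obs) = 335/5184 / 443/1728 = 335/1329
P(V=2 | obs) = 335/5184 / 443/1728 = 335/1329
P(V=3 | obs) = 335/5184 / 443/1728 = 335/1329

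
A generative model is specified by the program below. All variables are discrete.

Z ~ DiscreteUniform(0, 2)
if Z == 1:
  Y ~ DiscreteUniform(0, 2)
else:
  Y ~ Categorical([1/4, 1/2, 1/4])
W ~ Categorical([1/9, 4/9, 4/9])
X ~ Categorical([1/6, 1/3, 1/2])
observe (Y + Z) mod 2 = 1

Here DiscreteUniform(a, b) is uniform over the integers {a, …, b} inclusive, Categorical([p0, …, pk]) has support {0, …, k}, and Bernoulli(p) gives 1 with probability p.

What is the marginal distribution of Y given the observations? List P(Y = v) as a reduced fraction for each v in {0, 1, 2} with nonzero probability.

P(Y=0) = 1/5, P(Y=1) = 3/5, P(Y=2) = 1/5

Enumerate traces; 36 have nonzero weight after conditioning:
  (Z=0, Y=1, W=0, X=0) weight 1/324
  (Z=0, Y=1, W=0, X=1) weight 1/162
  (Z=0, Y=1, W=0, X=2) weight 1/108
  (Z=0, Y=1, W=1, X=0) weight 1/81
  (Z=0, Y=1, W=1, X=1) weight 2/81
  (Z=0, Y=1, W=1, X=2) weight 1/27
  (Z=0, Y=1, W=2, X=0) weight 1/81
  (Z=0, Y=1, W=2, X=1) weight 2/81
  (Z=1, Y=0, W=0, X=0) weight 1/486
  (Z=1, Y=2, W=0, X=0) weight 1/486
  … 26 more
Group by Y:
  weight(Y=0) = 1/9
  weight(Y=1) = 1/3
  weight(Y=2) = 1/9
Total weight = 1/9 + 1/3 + 1/9 = 5/9
P(Y=0 | obs) = 1/9 / 5/9 = 1/5
P(Y=1 | obs) = 1/3 / 5/9 = 3/5
P(Y=2 | obs) = 1/9 / 5/9 = 1/5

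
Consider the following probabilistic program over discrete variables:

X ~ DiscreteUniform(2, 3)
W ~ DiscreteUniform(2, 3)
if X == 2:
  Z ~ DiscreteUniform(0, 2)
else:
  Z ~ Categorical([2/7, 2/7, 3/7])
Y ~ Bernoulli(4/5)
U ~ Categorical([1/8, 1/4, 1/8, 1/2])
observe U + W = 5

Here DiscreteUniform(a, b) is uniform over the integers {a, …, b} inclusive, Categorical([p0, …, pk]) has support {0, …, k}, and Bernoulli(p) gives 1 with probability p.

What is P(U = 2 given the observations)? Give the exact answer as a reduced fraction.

Enumerate traces; 24 have nonzero weight after conditioning:
  (X=2, W=2, Z=0, Y=0, U=3) weight 1/120
  (X=2, W=2, Z=0, Y=1, U=3) weight 1/30
  (X=2, W=2, Z=1, Y=0, U=3) weight 1/120
  (X=2, W=2, Z=1, Y=1, U=3) weight 1/30
  (X=2, W=2, Z=2, Y=0, U=3) weight 1/120
  (X=2, W=2, Z=2, Y=1, U=3) weight 1/30
  (X=2, W=3, Z=0, Y=0, U=2) weight 1/480
  (X=2, W=3, Z=0, Y=1, U=2) weight 1/120
  … 16 more
Group by U:
  weight(U=2) = 1/16
  weight(U=3) = 1/4
Total weight = 1/16 + 1/4 = 5/16
P(U=2 | obs) = 1/16 / 5/16 = 1/5
P(U=3 | obs) = 1/4 / 5/16 = 4/5

P(U = 2 | obs) = 1/5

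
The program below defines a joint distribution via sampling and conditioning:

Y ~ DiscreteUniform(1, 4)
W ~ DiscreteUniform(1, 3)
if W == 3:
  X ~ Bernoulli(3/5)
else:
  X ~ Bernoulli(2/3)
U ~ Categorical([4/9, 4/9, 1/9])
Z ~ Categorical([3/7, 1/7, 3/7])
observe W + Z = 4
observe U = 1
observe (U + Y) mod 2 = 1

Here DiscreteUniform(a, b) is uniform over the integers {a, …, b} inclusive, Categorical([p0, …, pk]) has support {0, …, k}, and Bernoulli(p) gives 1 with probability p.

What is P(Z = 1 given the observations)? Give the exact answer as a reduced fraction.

P(Z = 1 | obs) = 1/4

Enumerate traces; 8 have nonzero weight after conditioning:
  (Y=2, W=2, X=0, U=1, Z=2) weight 1/189
  (Y=2, W=2, X=1, U=1, Z=2) weight 2/189
  (Y=2, W=3, X=0, U=1, Z=1) weight 2/945
  (Y=2, W=3, X=1, U=1, Z=1) weight 1/315
  (Y=4, W=2, X=0, U=1, Z=2) weight 1/189
  (Y=4, W=2, X=1, U=1, Z=2) weight 2/189
  (Y=4, W=3, X=0, U=1, Z=1) weight 2/945
  (Y=4, W=3, X=1, U=1, Z=1) weight 1/315
Group by Z:
  weight(Z=1) = 2/189
  weight(Z=2) = 2/63
Total weight = 2/189 + 2/63 = 8/189
P(Z=1 | obs) = 2/189 / 8/189 = 1/4
P(Z=2 | obs) = 2/63 / 8/189 = 3/4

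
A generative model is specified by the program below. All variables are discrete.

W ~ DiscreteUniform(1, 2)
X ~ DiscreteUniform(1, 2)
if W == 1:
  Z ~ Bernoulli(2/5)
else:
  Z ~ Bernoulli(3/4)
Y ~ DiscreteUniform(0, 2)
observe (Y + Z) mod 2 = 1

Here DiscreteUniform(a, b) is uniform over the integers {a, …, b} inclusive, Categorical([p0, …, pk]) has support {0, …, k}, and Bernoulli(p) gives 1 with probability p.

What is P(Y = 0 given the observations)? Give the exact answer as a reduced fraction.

P(Y = 0 | obs) = 23/63

Enumerate traces; 12 have nonzero weight after conditioning:
  (W=1, X=1, Z=0, Y=1) weight 1/20
  (W=1, X=1, Z=1, Y=0) weight 1/30
  (W=1, X=1, Z=1, Y=2) weight 1/30
  (W=1, X=2, Z=0, Y=1) weight 1/20
  (W=1, X=2, Z=1, Y=0) weight 1/30
  (W=1, X=2, Z=1, Y=2) weight 1/30
  (W=2, X=1, Z=0, Y=1) weight 1/48
  (W=2, X=1, Z=1, Y=0) weight 1/16
  … 4 more
Group by Y:
  weight(Y=0) = 23/120
  weight(Y=1) = 17/120
  weight(Y=2) = 23/120
Total weight = 23/120 + 17/120 + 23/120 = 21/40
P(Y=0 | obs) = 23/120 / 21/40 = 23/63
P(Y=1 | obs) = 17/120 / 21/40 = 17/63
P(Y=2 | obs) = 23/120 / 21/40 = 23/63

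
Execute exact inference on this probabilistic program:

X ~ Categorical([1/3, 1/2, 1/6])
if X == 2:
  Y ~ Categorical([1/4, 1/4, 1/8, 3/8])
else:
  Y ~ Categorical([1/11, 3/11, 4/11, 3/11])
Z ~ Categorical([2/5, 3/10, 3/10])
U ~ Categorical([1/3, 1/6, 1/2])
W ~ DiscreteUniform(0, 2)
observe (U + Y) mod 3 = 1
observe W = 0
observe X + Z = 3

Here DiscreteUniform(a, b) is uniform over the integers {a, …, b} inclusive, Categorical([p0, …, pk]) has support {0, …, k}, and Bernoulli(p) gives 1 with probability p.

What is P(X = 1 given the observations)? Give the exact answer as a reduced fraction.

Enumerate traces; 8 have nonzero weight after conditioning:
  (X=1, Y=0, Z=2, U=1, W=0) weight 1/1320
  (X=1, Y=1, Z=2, U=0, W=0) weight 1/220
  (X=1, Y=2, Z=2, U=2, W=0) weight 1/110
  (X=1, Y=3, Z=2, U=1, W=0) weight 1/440
  (X=2, Y=0, Z=1, U=1, W=0) weight 1/1440
  (X=2, Y=1, Z=1, U=0, W=0) weight 1/720
  (X=2, Y=2, Z=1, U=2, W=0) weight 1/960
  (X=2, Y=3, Z=1, U=1, W=0) weight 1/960
Group by X:
  weight(X=1) = 1/60
  weight(X=2) = 1/240
Total weight = 1/60 + 1/240 = 1/48
P(X=1 | obs) = 1/60 / 1/48 = 4/5
P(X=2 | obs) = 1/240 / 1/48 = 1/5

P(X = 1 | obs) = 4/5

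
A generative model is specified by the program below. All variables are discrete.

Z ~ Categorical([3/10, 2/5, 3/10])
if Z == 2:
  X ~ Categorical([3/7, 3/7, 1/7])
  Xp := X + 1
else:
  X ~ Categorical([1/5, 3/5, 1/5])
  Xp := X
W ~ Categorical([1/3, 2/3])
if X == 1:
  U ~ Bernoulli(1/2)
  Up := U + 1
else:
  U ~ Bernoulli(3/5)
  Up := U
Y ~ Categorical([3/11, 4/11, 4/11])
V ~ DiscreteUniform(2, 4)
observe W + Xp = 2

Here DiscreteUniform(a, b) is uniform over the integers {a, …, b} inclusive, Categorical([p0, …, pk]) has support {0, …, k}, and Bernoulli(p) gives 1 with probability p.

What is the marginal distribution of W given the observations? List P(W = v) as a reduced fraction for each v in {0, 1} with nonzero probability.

Enumerate traces; 108 have nonzero weight after conditioning:
  (Z=0, X=1, W=1, U=0, Y=0, V=2) weight 3/550
  (Z=0, X=1, W=1, U=0, Y=0, V=3) weight 3/550
  (Z=0, X=1, W=1, U=0, Y=0, V=4) weight 3/550
  (Z=0, X=1, W=1, U=0, Y=1, V=2) weight 2/275
  (Z=0, X=1, W=1, U=0, Y=1, V=3) weight 2/275
  (Z=0, X=1, W=1, U=0, Y=1, V=4) weight 2/275
  (Z=0, X=1, W=1, U=0, Y=2, V=2) weight 2/275
  (Z=0, X=1, W=1, U=0, Y=2, V=3) weight 2/275
  (Z=0, X=2, W=0, U=0, Y=0, V=2) weight 1/1375
  … 99 more
Group by W:
  weight(W=0) = 47/525
  weight(W=1) = 64/175
Total weight = 47/525 + 64/175 = 239/525
P(W=0 | obs) = 47/525 / 239/525 = 47/239
P(W=1 | obs) = 64/175 / 239/525 = 192/239

P(W=0) = 47/239, P(W=1) = 192/239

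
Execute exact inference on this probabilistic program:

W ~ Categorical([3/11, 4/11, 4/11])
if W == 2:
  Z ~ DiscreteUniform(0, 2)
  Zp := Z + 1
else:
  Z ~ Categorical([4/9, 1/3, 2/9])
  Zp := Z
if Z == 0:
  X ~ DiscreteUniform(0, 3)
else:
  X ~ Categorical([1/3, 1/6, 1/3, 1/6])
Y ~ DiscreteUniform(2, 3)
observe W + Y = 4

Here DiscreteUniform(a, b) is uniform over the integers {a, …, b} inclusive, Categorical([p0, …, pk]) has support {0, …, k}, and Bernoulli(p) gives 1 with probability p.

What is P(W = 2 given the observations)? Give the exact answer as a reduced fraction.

P(W = 2 | obs) = 1/2

Enumerate traces; 24 have nonzero weight after conditioning:
  (W=1, Z=0, X=0, Y=3) weight 2/99
  (W=1, Z=0, X=1, Y=3) weight 2/99
  (W=1, Z=0, X=2, Y=3) weight 2/99
  (W=1, Z=0, X=3, Y=3) weight 2/99
  (W=1, Z=1, X=0, Y=3) weight 2/99
  (W=1, Z=1, X=1, Y=3) weight 1/99
  (W=1, Z=1, X=2, Y=3) weight 2/99
  (W=1, Z=1, X=3, Y=3) weight 1/99
  (W=2, Z=0, X=0, Y=2) weight 1/66
  … 15 more
Group by W:
  weight(W=1) = 2/11
  weight(W=2) = 2/11
Total weight = 2/11 + 2/11 = 4/11
P(W=1 | obs) = 2/11 / 4/11 = 1/2
P(W=2 | obs) = 2/11 / 4/11 = 1/2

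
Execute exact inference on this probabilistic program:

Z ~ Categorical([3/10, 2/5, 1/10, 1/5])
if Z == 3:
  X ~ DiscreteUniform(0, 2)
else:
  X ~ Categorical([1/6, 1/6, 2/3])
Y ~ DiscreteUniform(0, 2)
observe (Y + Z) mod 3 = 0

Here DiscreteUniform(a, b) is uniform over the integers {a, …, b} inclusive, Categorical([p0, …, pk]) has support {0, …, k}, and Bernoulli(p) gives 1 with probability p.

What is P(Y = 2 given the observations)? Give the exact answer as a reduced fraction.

Enumerate traces; 12 have nonzero weight after conditioning:
  (Z=0, X=0, Y=0) weight 1/60
  (Z=0, X=1, Y=0) weight 1/60
  (Z=0, X=2, Y=0) weight 1/15
  (Z=1, X=0, Y=2) weight 1/45
  (Z=1, X=1, Y=2) weight 1/45
  (Z=1, X=2, Y=2) weight 4/45
  (Z=2, X=0, Y=1) weight 1/180
  (Z=2, X=1, Y=1) weight 1/180
  … 4 more
Group by Y:
  weight(Y=0) = 1/6
  weight(Y=1) = 1/30
  weight(Y=2) = 2/15
Total weight = 1/6 + 1/30 + 2/15 = 1/3
P(Y=0 | obs) = 1/6 / 1/3 = 1/2
P(Y=1 | obs) = 1/30 / 1/3 = 1/10
P(Y=2 | obs) = 2/15 / 1/3 = 2/5

P(Y = 2 | obs) = 2/5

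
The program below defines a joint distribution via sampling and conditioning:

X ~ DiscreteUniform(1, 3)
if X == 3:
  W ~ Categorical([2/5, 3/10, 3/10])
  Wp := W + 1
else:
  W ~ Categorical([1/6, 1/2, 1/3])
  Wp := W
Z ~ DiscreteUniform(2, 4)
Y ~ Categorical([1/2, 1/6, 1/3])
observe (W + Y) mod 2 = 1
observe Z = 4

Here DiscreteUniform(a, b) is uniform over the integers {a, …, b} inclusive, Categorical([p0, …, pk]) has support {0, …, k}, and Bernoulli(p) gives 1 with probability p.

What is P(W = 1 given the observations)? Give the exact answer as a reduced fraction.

Enumerate traces; 12 have nonzero weight after conditioning:
  (X=1, W=0, Z=4, Y=1) weight 1/324
  (X=1, W=1, Z=4, Y=0) weight 1/36
  (X=1, W=1, Z=4, Y=2) weight 1/54
  (X=1, W=2, Z=4, Y=1) weight 1/162
  (X=2, W=0, Z=4, Y=1) weight 1/324
  (X=2, W=1, Z=4, Y=0) weight 1/36
  (X=2, W=1, Z=4, Y=2) weight 1/54
  (X=2, W=2, Z=4, Y=1) weight 1/162
  … 4 more
Group by W:
  weight(W=0) = 11/810
  weight(W=1) = 13/108
  weight(W=2) = 29/1620
Total weight = 11/810 + 13/108 + 29/1620 = 41/270
P(W=0 | obs) = 11/810 / 41/270 = 11/123
P(W=1 | obs) = 13/108 / 41/270 = 65/82
P(W=2 | obs) = 29/1620 / 41/270 = 29/246

P(W = 1 | obs) = 65/82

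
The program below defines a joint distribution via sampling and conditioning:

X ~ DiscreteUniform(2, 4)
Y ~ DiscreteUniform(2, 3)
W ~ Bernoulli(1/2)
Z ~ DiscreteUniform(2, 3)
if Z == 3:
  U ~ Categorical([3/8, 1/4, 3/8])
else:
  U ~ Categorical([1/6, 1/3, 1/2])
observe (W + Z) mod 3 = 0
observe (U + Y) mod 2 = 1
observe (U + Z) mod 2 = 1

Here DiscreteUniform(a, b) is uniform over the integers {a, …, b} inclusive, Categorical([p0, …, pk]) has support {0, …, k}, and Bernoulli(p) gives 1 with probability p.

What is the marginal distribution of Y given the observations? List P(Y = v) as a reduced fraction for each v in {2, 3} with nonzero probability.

P(Y=2) = 4/13, P(Y=3) = 9/13

Enumerate traces; 9 have nonzero weight after conditioning:
  (X=2, Y=2, W=1, Z=2, U=1) weight 1/72
  (X=2, Y=3, W=0, Z=3, U=0) weight 1/64
  (X=2, Y=3, W=0, Z=3, U=2) weight 1/64
  (X=3, Y=2, W=1, Z=2, U=1) weight 1/72
  (X=3, Y=3, W=0, Z=3, U=0) weight 1/64
  (X=3, Y=3, W=0, Z=3, U=2) weight 1/64
  (X=4, Y=2, W=1, Z=2, U=1) weight 1/72
  (X=4, Y=3, W=0, Z=3, U=0) weight 1/64
  … 1 more
Group by Y:
  weight(Y=2) = 1/24
  weight(Y=3) = 3/32
Total weight = 1/24 + 3/32 = 13/96
P(Y=2 | obs) = 1/24 / 13/96 = 4/13
P(Y=3 | obs) = 3/32 / 13/96 = 9/13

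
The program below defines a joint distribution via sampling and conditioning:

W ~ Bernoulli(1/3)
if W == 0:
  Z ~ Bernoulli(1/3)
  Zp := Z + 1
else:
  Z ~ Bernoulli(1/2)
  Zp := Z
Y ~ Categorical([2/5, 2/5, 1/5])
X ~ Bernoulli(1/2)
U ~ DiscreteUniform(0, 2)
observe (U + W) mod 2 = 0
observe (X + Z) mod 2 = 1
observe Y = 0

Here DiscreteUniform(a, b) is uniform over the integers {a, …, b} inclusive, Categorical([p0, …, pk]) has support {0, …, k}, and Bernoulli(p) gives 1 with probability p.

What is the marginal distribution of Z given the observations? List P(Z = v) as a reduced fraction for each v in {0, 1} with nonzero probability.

Enumerate traces; 6 have nonzero weight after conditioning:
  (W=0, Z=0, Y=0, X=1, U=0) weight 4/135
  (W=0, Z=0, Y=0, X=1, U=2) weight 4/135
  (W=0, Z=1, Y=0, X=0, U=0) weight 2/135
  (W=0, Z=1, Y=0, X=0, U=2) weight 2/135
  (W=1, Z=0, Y=0, X=1, U=1) weight 1/90
  (W=1, Z=1, Y=0, X=0, U=1) weight 1/90
Group by Z:
  weight(Z=0) = 19/270
  weight(Z=1) = 11/270
Total weight = 19/270 + 11/270 = 1/9
P(Z=0 | obs) = 19/270 / 1/9 = 19/30
P(Z=1 | obs) = 11/270 / 1/9 = 11/30

P(Z=0) = 19/30, P(Z=1) = 11/30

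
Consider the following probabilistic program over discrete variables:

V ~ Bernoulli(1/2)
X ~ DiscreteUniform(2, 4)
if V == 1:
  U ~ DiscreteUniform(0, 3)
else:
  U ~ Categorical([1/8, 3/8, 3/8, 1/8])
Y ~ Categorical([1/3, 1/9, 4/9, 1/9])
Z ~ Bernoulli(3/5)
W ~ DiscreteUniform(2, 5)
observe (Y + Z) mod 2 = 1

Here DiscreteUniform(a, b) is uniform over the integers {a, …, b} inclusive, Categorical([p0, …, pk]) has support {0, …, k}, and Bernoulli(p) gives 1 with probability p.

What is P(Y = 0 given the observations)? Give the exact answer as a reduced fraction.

Enumerate traces; 384 have nonzero weight after conditioning:
  (V=0, X=2, U=0, Y=0, Z=1, W=2) weight 1/960
  (V=0, X=2, U=0, Y=0, Z=1, W=3) weight 1/960
  (V=0, X=2, U=0, Y=0, Z=1, W=4) weight 1/960
  (V=0, X=2, U=0, Y=0, Z=1, W=5) weight 1/960
  (V=0, X=2, U=0, Y=1, Z=0, W=2) weight 1/4320
  (V=0, X=2, U=0, Y=1, Z=0, W=3) weight 1/4320
  (V=0, X=2, U=0, Y=1, Z=0, W=4) weight 1/4320
  (V=0, X=2, U=0, Y=1, Z=0, W=5) weight 1/4320
  (V=0, X=2, U=0, Y=2, Z=1, W=2) weight 1/720
  (V=0, X=2, U=0, Y=3, Z=0, W=2) weight 1/4320
  … 374 more
Group by Y:
  weight(Y=0) = 1/5
  weight(Y=1) = 2/45
  weight(Y=2) = 4/15
  weight(Y=3) = 2/45
Total weight = 1/5 + 2/45 + 4/15 + 2/45 = 5/9
P(Y=0 | obs) = 1/5 / 5/9 = 9/25
P(Y=1 | obs) = 2/45 / 5/9 = 2/25
P(Y=2 | obs) = 4/15 / 5/9 = 12/25
P(Y=3 | obs) = 2/45 / 5/9 = 2/25

P(Y = 0 | obs) = 9/25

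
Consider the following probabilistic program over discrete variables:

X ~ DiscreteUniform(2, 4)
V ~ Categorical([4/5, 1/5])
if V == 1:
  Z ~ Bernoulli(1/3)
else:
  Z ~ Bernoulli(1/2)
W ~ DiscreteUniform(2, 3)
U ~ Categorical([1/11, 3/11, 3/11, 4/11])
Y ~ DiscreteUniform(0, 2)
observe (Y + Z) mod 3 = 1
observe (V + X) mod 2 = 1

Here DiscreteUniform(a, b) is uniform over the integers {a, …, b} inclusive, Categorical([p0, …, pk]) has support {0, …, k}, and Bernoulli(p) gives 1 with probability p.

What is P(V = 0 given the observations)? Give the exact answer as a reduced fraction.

P(V = 0 | obs) = 2/3

Enumerate traces; 48 have nonzero weight after conditioning:
  (X=2, V=1, Z=0, W=2, U=0, Y=1) weight 1/1485
  (X=2, V=1, Z=0, W=2, U=1, Y=1) weight 1/495
  (X=2, V=1, Z=0, W=2, U=2, Y=1) weight 1/495
  (X=2, V=1, Z=0, W=2, U=3, Y=1) weight 4/1485
  (X=2, V=1, Z=0, W=3, U=0, Y=1) weight 1/1485
  (X=2, V=1, Z=0, W=3, U=1, Y=1) weight 1/495
  (X=2, V=1, Z=0, W=3, U=2, Y=1) weight 1/495
  (X=2, V=1, Z=0, W=3, U=3, Y=1) weight 4/1485
  (X=3, V=0, Z=0, W=2, U=0, Y=1) weight 1/495
  … 39 more
Group by V:
  weight(V=0) = 4/45
  weight(V=1) = 2/45
Total weight = 4/45 + 2/45 = 2/15
P(V=0 | obs) = 4/45 / 2/15 = 2/3
P(V=1 | obs) = 2/45 / 2/15 = 1/3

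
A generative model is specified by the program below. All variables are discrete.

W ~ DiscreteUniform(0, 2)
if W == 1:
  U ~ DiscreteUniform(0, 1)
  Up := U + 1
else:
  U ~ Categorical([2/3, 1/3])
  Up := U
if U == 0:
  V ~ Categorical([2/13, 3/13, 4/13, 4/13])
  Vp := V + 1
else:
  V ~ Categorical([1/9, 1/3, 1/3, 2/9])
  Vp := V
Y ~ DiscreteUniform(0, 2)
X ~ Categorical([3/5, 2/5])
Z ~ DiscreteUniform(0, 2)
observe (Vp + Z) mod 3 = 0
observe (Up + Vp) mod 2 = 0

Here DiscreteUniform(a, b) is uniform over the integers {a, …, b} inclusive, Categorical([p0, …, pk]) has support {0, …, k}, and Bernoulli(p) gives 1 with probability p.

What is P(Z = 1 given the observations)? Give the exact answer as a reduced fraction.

P(Z = 1 | obs) = 333/1082

Enumerate traces; 72 have nonzero weight after conditioning:
  (W=0, U=0, V=1, Y=0, X=0, Z=1) weight 2/585
  (W=0, U=0, V=1, Y=0, X=1, Z=1) weight 4/1755
  (W=0, U=0, V=1, Y=1, X=0, Z=1) weight 2/585
  (W=0, U=0, V=1, Y=1, X=1, Z=1) weight 4/1755
  (W=0, U=0, V=1, Y=2, X=0, Z=1) weight 2/585
  (W=0, U=0, V=1, Y=2, X=1, Z=1) weight 4/1755
  (W=0, U=0, V=3, Y=0, X=0, Z=2) weight 8/1755
  (W=0, U=0, V=3, Y=0, X=1, Z=2) weight 16/5265
  (W=0, U=1, V=3, Y=0, X=0, Z=0) weight 2/1215
  … 63 more
Group by Z:
  weight(Z=0) = 251/6318
  weight(Z=1) = 37/702
  weight(Z=2) = 83/1053
Total weight = 251/6318 + 37/702 + 83/1053 = 541/3159
P(Z=0 | obs) = 251/6318 / 541/3159 = 251/1082
P(Z=1 | obs) = 37/702 / 541/3159 = 333/1082
P(Z=2 | obs) = 83/1053 / 541/3159 = 249/541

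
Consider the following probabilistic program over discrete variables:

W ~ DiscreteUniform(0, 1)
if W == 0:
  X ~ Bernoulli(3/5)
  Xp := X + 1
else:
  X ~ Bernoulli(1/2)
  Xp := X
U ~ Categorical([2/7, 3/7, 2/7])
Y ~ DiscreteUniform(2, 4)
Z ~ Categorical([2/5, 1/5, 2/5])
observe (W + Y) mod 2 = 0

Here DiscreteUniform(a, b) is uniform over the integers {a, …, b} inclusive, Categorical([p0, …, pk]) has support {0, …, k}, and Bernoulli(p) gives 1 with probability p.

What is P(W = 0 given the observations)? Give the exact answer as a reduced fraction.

Enumerate traces; 54 have nonzero weight after conditioning:
  (W=0, X=0, U=0, Y=2, Z=0) weight 4/525
  (W=0, X=0, U=0, Y=2, Z=1) weight 2/525
  (W=0, X=0, U=0, Y=2, Z=2) weight 4/525
  (W=0, X=0, U=0, Y=4, Z=0) weight 4/525
  (W=0, X=0, U=0, Y=4, Z=1) weight 2/525
  (W=0, X=0, U=0, Y=4, Z=2) weight 4/525
  (W=0, X=0, U=1, Y=2, Z=0) weight 2/175
  (W=0, X=0, U=1, Y=2, Z=1) weight 1/175
  (W=1, X=0, U=0, Y=3, Z=0) weight 1/105
  … 45 more
Group by W:
  weight(W=0) = 1/3
  weight(W=1) = 1/6
Total weight = 1/3 + 1/6 = 1/2
P(W=0 | obs) = 1/3 / 1/2 = 2/3
P(W=1 | obs) = 1/6 / 1/2 = 1/3

P(W = 0 | obs) = 2/3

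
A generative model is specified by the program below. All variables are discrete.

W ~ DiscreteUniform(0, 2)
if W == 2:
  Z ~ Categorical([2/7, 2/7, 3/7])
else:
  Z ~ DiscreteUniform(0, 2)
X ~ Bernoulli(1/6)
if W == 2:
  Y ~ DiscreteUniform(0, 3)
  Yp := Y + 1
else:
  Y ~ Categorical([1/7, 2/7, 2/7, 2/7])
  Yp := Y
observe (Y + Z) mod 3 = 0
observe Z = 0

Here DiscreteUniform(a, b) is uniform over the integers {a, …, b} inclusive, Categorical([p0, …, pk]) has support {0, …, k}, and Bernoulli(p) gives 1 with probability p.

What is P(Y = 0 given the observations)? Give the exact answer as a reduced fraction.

Enumerate traces; 12 have nonzero weight after conditioning:
  (W=0, Z=0, X=0, Y=0) weight 5/378
  (W=0, Z=0, X=0, Y=3) weight 5/189
  (W=0, Z=0, X=1, Y=0) weight 1/378
  (W=0, Z=0, X=1, Y=3) weight 1/189
  (W=1, Z=0, X=0, Y=0) weight 5/378
  (W=1, Z=0, X=0, Y=3) weight 5/189
  (W=1, Z=0, X=1, Y=0) weight 1/378
  (W=1, Z=0, X=1, Y=3) weight 1/189
  … 4 more
Group by Y:
  weight(Y=0) = 1/18
  weight(Y=3) = 11/126
Total weight = 1/18 + 11/126 = 1/7
P(Y=0 | obs) = 1/18 / 1/7 = 7/18
P(Y=3 | obs) = 11/126 / 1/7 = 11/18

P(Y = 0 | obs) = 7/18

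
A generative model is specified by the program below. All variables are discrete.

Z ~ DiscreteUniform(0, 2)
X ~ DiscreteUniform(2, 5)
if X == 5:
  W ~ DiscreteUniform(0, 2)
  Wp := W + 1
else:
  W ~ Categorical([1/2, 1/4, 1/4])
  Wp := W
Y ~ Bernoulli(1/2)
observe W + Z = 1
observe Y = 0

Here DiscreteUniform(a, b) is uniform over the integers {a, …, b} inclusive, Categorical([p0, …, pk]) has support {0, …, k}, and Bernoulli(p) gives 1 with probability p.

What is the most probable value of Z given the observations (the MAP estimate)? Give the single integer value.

Enumerate traces; 8 have nonzero weight after conditioning:
  (Z=0, X=2, W=1, Y=0) weight 1/96
  (Z=0, X=3, W=1, Y=0) weight 1/96
  (Z=0, X=4, W=1, Y=0) weight 1/96
  (Z=0, X=5, W=1, Y=0) weight 1/72
  (Z=1, X=2, W=0, Y=0) weight 1/48
  (Z=1, X=3, W=0, Y=0) weight 1/48
  (Z=1, X=4, W=0, Y=0) weight 1/48
  (Z=1, X=5, W=0, Y=0) weight 1/72
Group by Z:
  weight(Z=0) = 13/288
  weight(Z=1) = 11/144
Total weight = 13/288 + 11/144 = 35/288
P(Z=0 | obs) = 13/288 / 35/288 = 13/35
P(Z=1 | obs) = 11/144 / 35/288 = 22/35
argmax = 1

argmax_v P(Z = v | obs) = 1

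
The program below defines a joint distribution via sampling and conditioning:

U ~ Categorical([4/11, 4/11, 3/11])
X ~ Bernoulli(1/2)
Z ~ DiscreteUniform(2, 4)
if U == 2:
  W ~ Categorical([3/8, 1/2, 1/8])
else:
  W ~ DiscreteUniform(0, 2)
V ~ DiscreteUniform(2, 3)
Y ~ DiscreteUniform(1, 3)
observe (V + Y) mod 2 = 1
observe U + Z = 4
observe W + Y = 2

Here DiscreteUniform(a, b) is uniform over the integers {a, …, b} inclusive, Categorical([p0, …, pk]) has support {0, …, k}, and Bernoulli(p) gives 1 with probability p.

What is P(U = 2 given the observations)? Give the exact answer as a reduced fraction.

Enumerate traces; 12 have nonzero weight after conditioning:
  (U=0, X=0, Z=4, W=0, V=3, Y=2) weight 1/297
  (U=0, X=0, Z=4, W=1, V=2, Y=1) weight 1/297
  (U=0, X=1, Z=4, W=0, V=3, Y=2) weight 1/297
  (U=0, X=1, Z=4, W=1, V=2, Y=1) weight 1/297
  (U=1, X=0, Z=3, W=0, V=3, Y=2) weight 1/297
  (U=1, X=0, Z=3, W=1, V=2, Y=1) weight 1/297
  (U=1, X=1, Z=3, W=0, V=3, Y=2) weight 1/297
  (U=1, X=1, Z=3, W=1, V=2, Y=1) weight 1/297
  (U=2, X=0, Z=2, W=0, V=3, Y=2) weight 1/352
  … 3 more
Group by U:
  weight(U=0) = 4/297
  weight(U=1) = 4/297
  weight(U=2) = 7/528
Total weight = 4/297 + 4/297 + 7/528 = 191/4752
P(U=0 | obs) = 4/297 / 191/4752 = 64/191
P(U=1 | obs) = 4/297 / 191/4752 = 64/191
P(U=2 | obs) = 7/528 / 191/4752 = 63/191

P(U = 2 | obs) = 63/191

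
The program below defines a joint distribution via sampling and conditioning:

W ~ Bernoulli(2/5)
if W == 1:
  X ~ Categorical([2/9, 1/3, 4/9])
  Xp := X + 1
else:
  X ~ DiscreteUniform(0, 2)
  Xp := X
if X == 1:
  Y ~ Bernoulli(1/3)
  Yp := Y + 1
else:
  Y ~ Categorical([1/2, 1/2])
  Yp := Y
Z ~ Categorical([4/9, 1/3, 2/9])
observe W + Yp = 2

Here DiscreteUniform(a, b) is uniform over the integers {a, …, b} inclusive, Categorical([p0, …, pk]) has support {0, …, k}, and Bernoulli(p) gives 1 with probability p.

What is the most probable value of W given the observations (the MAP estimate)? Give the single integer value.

Enumerate traces; 12 have nonzero weight after conditioning:
  (W=0, X=1, Y=1, Z=0) weight 4/135
  (W=0, X=1, Y=1, Z=1) weight 1/45
  (W=0, X=1, Y=1, Z=2) weight 2/135
  (W=1, X=0, Y=1, Z=0) weight 8/405
  (W=1, X=0, Y=1, Z=1) weight 2/135
  (W=1, X=0, Y=1, Z=2) weight 4/405
  (W=1, X=1, Y=0, Z=0) weight 16/405
  (W=1, X=1, Y=0, Z=1) weight 4/135
  … 4 more
Group by W:
  weight(W=0) = 1/15
  weight(W=1) = 2/9
Total weight = 1/15 + 2/9 = 13/45
P(W=0 | obs) = 1/15 / 13/45 = 3/13
P(W=1 | obs) = 2/9 / 13/45 = 10/13
argmax = 1

argmax_v P(W = v | obs) = 1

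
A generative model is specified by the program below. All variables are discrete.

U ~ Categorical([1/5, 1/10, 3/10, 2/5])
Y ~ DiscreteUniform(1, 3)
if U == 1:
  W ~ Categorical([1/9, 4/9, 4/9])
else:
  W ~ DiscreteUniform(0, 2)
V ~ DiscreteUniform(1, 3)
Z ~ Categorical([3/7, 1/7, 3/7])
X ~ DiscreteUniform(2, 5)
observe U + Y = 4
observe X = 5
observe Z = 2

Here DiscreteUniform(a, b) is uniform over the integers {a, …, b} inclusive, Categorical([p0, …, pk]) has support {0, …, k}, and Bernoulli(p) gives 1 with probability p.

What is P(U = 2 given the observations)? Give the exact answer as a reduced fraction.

Enumerate traces; 27 have nonzero weight after conditioning:
  (U=1, Y=3, W=0, V=1, Z=2, X=5) weight 1/7560
  (U=1, Y=3, W=0, V=2, Z=2, X=5) weight 1/7560
  (U=1, Y=3, W=0, V=3, Z=2, X=5) weight 1/7560
  (U=1, Y=3, W=1, V=1, Z=2, X=5) weight 1/1890
  (U=1, Y=3, W=1, V=2, Z=2, X=5) weight 1/1890
  (U=1, Y=3, W=1, V=3, Z=2, X=5) weight 1/1890
  (U=1, Y=3, W=2, V=1, Z=2, X=5) weight 1/1890
  (U=1, Y=3, W=2, V=2, Z=2, X=5) weight 1/1890
  (U=2, Y=2, W=0, V=1, Z=2, X=5) weight 1/840
  (U=3, Y=1, W=0, V=1, Z=2, X=5) weight 1/630
  … 17 more
Group by U:
  weight(U=1) = 1/280
  weight(U=2) = 3/280
  weight(U=3) = 1/70
Total weight = 1/280 + 3/280 + 1/70 = 1/35
P(U=1 | obs) = 1/280 / 1/35 = 1/8
P(U=2 | obs) = 3/280 / 1/35 = 3/8
P(U=3 | obs) = 1/70 / 1/35 = 1/2

P(U = 2 | obs) = 3/8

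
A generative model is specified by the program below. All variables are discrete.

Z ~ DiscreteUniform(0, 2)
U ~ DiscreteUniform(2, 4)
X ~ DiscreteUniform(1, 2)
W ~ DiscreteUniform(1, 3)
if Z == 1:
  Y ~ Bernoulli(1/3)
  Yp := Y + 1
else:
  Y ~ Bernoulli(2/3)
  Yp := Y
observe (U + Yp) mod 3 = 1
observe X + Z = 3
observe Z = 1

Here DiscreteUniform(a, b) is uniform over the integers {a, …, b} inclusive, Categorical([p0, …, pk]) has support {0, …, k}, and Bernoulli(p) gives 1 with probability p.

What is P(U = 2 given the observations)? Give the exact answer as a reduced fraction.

P(U = 2 | obs) = 1/3

Enumerate traces; 6 have nonzero weight after conditioning:
  (Z=1, U=2, X=2, W=1, Y=1) weight 1/162
  (Z=1, U=2, X=2, W=2, Y=1) weight 1/162
  (Z=1, U=2, X=2, W=3, Y=1) weight 1/162
  (Z=1, U=3, X=2, W=1, Y=0) weight 1/81
  (Z=1, U=3, X=2, W=2, Y=0) weight 1/81
  (Z=1, U=3, X=2, W=3, Y=0) weight 1/81
Group by U:
  weight(U=2) = 1/54
  weight(U=3) = 1/27
Total weight = 1/54 + 1/27 = 1/18
P(U=2 | obs) = 1/54 / 1/18 = 1/3
P(U=3 | obs) = 1/27 / 1/18 = 2/3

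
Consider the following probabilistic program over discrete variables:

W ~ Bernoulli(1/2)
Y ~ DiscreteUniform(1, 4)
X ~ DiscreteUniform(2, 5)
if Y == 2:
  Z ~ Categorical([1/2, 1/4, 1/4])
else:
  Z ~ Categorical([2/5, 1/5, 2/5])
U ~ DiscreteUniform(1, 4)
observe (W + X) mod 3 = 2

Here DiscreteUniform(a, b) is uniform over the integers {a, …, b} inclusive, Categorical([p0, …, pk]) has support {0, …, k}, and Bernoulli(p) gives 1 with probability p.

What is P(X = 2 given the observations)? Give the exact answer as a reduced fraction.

P(X = 2 | obs) = 1/3

Enumerate traces; 144 have nonzero weight after conditioning:
  (W=0, Y=1, X=2, Z=0, U=1) weight 1/320
  (W=0, Y=1, X=2, Z=0, U=2) weight 1/320
  (W=0, Y=1, X=2, Z=0, U=3) weight 1/320
  (W=0, Y=1, X=2, Z=0, U=4) weight 1/320
  (W=0, Y=1, X=2, Z=1, U=1) weight 1/640
  (W=0, Y=1, X=2, Z=1, U=2) weight 1/640
  (W=0, Y=1, X=2, Z=1, U=3) weight 1/640
  (W=0, Y=1, X=2, Z=1, U=4) weight 1/640
  (W=0, Y=1, X=5, Z=0, U=1) weight 1/320
  (W=1, Y=1, X=4, Z=0, U=1) weight 1/320
  … 134 more
Group by X:
  weight(X=2) = 1/8
  weight(X=4) = 1/8
  weight(X=5) = 1/8
Total weight = 1/8 + 1/8 + 1/8 = 3/8
P(X=2 | obs) = 1/8 / 3/8 = 1/3
P(X=4 | obs) = 1/8 / 3/8 = 1/3
P(X=5 | obs) = 1/8 / 3/8 = 1/3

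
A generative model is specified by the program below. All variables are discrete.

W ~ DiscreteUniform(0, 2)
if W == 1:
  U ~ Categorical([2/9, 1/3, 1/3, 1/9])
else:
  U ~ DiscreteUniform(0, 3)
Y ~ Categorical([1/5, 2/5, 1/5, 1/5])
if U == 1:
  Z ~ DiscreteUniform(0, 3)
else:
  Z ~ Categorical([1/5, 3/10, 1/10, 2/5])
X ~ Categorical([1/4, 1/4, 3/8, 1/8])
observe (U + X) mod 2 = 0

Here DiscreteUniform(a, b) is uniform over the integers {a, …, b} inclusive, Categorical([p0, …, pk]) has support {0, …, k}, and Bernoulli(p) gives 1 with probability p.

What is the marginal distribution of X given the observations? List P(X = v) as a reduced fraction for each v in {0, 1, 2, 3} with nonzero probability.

Enumerate traces; 384 have nonzero weight after conditioning:
  (W=0, U=0, Y=0, Z=0, X=0) weight 1/1200
  (W=0, U=0, Y=0, Z=0, X=2) weight 1/800
  (W=0, U=0, Y=0, Z=1, X=0) weight 1/800
  (W=0, U=0, Y=0, Z=1, X=2) weight 3/1600
  (W=0, U=0, Y=0, Z=2, X=0) weight 1/2400
  (W=0, U=0, Y=0, Z=2, X=2) weight 1/1600
  (W=0, U=0, Y=0, Z=3, X=0) weight 1/600
  (W=0, U=0, Y=0, Z=3, X=2) weight 1/400
  (W=0, U=1, Y=0, Z=0, X=1) weight 1/960
  (W=0, U=1, Y=0, Z=0, X=3) weight 1/1920
  … 374 more
Group by X:
  weight(X=0) = 7/54
  weight(X=1) = 13/108
  weight(X=2) = 7/36
  weight(X=3) = 13/216
Total weight = 7/54 + 13/108 + 7/36 + 13/216 = 109/216
P(X=0 | obs) = 7/54 / 109/216 = 28/109
P(X=1 | obs) = 13/108 / 109/216 = 26/109
P(X=2 | obs) = 7/36 / 109/216 = 42/109
P(X=3 | obs) = 13/216 / 109/216 = 13/109

P(X=0) = 28/109, P(X=1) = 26/109, P(X=2) = 42/109, P(X=3) = 13/109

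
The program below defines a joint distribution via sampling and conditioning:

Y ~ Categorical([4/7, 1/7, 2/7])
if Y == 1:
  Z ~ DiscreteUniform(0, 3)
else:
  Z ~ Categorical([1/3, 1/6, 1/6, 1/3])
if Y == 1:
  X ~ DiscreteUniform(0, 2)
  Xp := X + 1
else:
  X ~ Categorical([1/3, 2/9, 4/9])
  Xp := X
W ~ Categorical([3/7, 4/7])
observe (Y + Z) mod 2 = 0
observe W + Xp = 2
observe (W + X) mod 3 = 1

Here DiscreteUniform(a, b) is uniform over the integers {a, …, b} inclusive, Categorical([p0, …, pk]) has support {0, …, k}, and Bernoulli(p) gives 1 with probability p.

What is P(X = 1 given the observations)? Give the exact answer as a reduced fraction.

Enumerate traces; 4 have nonzero weight after conditioning:
  (Y=1, Z=1, X=0, W=1) weight 1/147
  (Y=1, Z=1, X=1, W=0) weight 1/196
  (Y=1, Z=3, X=0, W=1) weight 1/147
  (Y=1, Z=3, X=1, W=0) weight 1/196
Group by X:
  weight(X=0) = 2/147
  weight(X=1) = 1/98
Total weight = 2/147 + 1/98 = 1/42
P(X=0 | obs) = 2/147 / 1/42 = 4/7
P(X=1 | obs) = 1/98 / 1/42 = 3/7

P(X = 1 | obs) = 3/7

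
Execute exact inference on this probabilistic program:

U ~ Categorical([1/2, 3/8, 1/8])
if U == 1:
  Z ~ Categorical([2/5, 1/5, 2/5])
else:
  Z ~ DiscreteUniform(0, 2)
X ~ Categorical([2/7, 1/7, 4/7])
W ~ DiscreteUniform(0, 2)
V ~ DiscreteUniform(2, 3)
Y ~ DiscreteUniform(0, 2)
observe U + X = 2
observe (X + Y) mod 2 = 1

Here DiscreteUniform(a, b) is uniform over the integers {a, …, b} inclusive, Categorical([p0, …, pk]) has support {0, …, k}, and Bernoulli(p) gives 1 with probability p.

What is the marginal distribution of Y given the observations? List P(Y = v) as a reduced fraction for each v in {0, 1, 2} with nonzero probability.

Enumerate traces; 72 have nonzero weight after conditioning:
  (U=0, Z=0, X=2, W=0, V=2, Y=1) weight 1/189
  (U=0, Z=0, X=2, W=0, V=3, Y=1) weight 1/189
  (U=0, Z=0, X=2, W=1, V=2, Y=1) weight 1/189
  (U=0, Z=0, X=2, W=1, V=3, Y=1) weight 1/189
  (U=0, Z=0, X=2, W=2, V=2, Y=1) weight 1/189
  (U=0, Z=0, X=2, W=2, V=3, Y=1) weight 1/189
  (U=0, Z=1, X=2, W=0, V=2, Y=1) weight 1/189
  (U=0, Z=1, X=2, W=0, V=3, Y=1) weight 1/189
  (U=1, Z=0, X=1, W=0, V=2, Y=0) weight 1/840
  (U=1, Z=0, X=1, W=0, V=2, Y=2) weight 1/840
  … 62 more
Group by Y:
  weight(Y=0) = 1/56
  weight(Y=1) = 3/28
  weight(Y=2) = 1/56
Total weight = 1/56 + 3/28 + 1/56 = 1/7
P(Y=0 | obs) = 1/56 / 1/7 = 1/8
P(Y=1 | obs) = 3/28 / 1/7 = 3/4
P(Y=2 | obs) = 1/56 / 1/7 = 1/8

P(Y=0) = 1/8, P(Y=1) = 3/4, P(Y=2) = 1/8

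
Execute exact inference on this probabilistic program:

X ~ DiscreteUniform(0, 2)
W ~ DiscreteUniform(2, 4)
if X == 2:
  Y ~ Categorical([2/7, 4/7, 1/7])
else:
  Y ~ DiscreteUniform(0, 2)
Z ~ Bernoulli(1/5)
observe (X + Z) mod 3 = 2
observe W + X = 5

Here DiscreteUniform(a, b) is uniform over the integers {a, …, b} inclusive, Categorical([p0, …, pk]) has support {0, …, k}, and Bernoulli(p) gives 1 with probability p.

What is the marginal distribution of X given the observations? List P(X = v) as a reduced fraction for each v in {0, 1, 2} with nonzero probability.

P(X=1) = 1/5, P(X=2) = 4/5

Enumerate traces; 6 have nonzero weight after conditioning:
  (X=1, W=4, Y=0, Z=1) weight 1/135
  (X=1, W=4, Y=1, Z=1) weight 1/135
  (X=1, W=4, Y=2, Z=1) weight 1/135
  (X=2, W=3, Y=0, Z=0) weight 8/315
  (X=2, W=3, Y=1, Z=0) weight 16/315
  (X=2, W=3, Y=2, Z=0) weight 4/315
Group by X:
  weight(X=1) = 1/45
  weight(X=2) = 4/45
Total weight = 1/45 + 4/45 = 1/9
P(X=1 | obs) = 1/45 / 1/9 = 1/5
P(X=2 | obs) = 4/45 / 1/9 = 4/5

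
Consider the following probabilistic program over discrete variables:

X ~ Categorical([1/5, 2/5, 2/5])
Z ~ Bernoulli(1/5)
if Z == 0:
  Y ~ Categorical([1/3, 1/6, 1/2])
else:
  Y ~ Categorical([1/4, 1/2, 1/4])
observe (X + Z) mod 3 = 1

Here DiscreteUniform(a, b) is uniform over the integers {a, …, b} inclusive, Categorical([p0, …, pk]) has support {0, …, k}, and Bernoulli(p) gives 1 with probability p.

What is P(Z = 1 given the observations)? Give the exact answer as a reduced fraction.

P(Z = 1 | obs) = 1/9

Enumerate traces; 6 have nonzero weight after conditioning:
  (X=0, Z=1, Y=0) weight 1/100
  (X=0, Z=1, Y=1) weight 1/50
  (X=0, Z=1, Y=2) weight 1/100
  (X=1, Z=0, Y=0) weight 8/75
  (X=1, Z=0, Y=1) weight 4/75
  (X=1, Z=0, Y=2) weight 4/25
Group by Z:
  weight(Z=0) = 8/25
  weight(Z=1) = 1/25
Total weight = 8/25 + 1/25 = 9/25
P(Z=0 | obs) = 8/25 / 9/25 = 8/9
P(Z=1 | obs) = 1/25 / 9/25 = 1/9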